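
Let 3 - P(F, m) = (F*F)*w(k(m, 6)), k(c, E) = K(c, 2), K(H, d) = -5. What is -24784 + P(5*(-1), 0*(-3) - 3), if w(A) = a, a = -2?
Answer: -24731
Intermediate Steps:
k(c, E) = -5
w(A) = -2
P(F, m) = 3 + 2*F**2 (P(F, m) = 3 - F*F*(-2) = 3 - F**2*(-2) = 3 - (-2)*F**2 = 3 + 2*F**2)
-24784 + P(5*(-1), 0*(-3) - 3) = -24784 + (3 + 2*(5*(-1))**2) = -24784 + (3 + 2*(-5)**2) = -24784 + (3 + 2*25) = -24784 + (3 + 50) = -24784 + 53 = -24731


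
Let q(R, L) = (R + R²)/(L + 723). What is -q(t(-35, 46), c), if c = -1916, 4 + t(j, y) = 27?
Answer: 552/1193 ≈ 0.46270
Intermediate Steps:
t(j, y) = 23 (t(j, y) = -4 + 27 = 23)
q(R, L) = (R + R²)/(723 + L)
-q(t(-35, 46), c) = -23*(1 + 23)/(723 - 1916) = -23*24/(-1193) = -23*(-1)*24/1193 = -1*(-552/1193) = 552/1193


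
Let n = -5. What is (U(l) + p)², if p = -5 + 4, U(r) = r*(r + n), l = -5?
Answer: 2401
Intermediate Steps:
U(r) = r*(-5 + r) (U(r) = r*(r - 5) = r*(-5 + r))
p = -1
(U(l) + p)² = (-5*(-5 - 5) - 1)² = (-5*(-10) - 1)² = (50 - 1)² = 49² = 2401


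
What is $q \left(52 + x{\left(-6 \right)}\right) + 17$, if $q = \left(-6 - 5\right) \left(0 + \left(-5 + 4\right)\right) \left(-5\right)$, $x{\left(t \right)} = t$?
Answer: $-2513$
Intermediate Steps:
$q = -55$ ($q = - 11 \left(0 - 1\right) \left(-5\right) = - 11 \left(\left(-1\right) \left(-5\right)\right) = \left(-11\right) 5 = -55$)
$q \left(52 + x{\left(-6 \right)}\right) + 17 = - 55 \left(52 - 6\right) + 17 = \left(-55\right) 46 + 17 = -2530 + 17 = -2513$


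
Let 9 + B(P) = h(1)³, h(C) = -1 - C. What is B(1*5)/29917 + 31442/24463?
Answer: 940234443/731859571 ≈ 1.2847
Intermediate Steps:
B(P) = -17 (B(P) = -9 + (-1 - 1*1)³ = -9 + (-1 - 1)³ = -9 + (-2)³ = -9 - 8 = -17)
B(1*5)/29917 + 31442/24463 = -17/29917 + 31442/24463 = 940234443/731859571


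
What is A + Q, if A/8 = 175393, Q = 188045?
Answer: 1591189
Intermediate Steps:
A = 1403144 (A = 8*175393 = 1403144)
A + Q = 1403144 + 188045 = 1591189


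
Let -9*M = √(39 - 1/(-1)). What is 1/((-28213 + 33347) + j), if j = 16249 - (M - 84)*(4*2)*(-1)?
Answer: 1677591/34744584641 + 144*√10/34744584641 ≈ 4.8297e-5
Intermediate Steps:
M = -2*√10/9 (M = -√(39 - 1/(-1))/9 = -√(39 - 1*(-1))/9 = -√(39 + 1)/9 = -2*√10/9 ≈ -0.70273)
j = 15577 - 16*√10/9 (j = 16249 - (-2*√10/9 - 84)*(4*2)*(-1) = 16249 - (-84 - 2*√10/9)*8*(-1) = 16249 - (-84 - 2*√10/9)*(-8) = 16249 - (672 + 16*√10/9) = 16249 + (-672 - 16*√10/9) = 15577 - 16*√10/9 ≈ 15571.)
1/((-28213 + 33347) + j) = 1/((-28213 + 33347) + (15577 - 16*√10/9)) = 1/(5134 + (15577 - 16*√10/9)) = 1/(20711 - 16*√10/9)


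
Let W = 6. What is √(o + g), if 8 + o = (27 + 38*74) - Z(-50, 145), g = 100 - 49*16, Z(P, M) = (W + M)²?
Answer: I*√20654 ≈ 143.72*I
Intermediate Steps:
Z(P, M) = (6 + M)²
g = -684 (g = 100 - 784 = -684)
o = -19970 (o = -8 + ((27 + 38*74) - (6 + 145)²) = -8 + ((27 + 2812) - 1*151²) = -8 + (2839 - 1*22801) = -8 + (2839 - 22801) = -8 - 19962 = -19970)
√(o + g) = √(-19970 - 684) = √(-20654) = I*√20654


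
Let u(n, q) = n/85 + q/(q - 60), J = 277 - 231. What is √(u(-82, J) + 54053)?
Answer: √19134608570/595 ≈ 232.48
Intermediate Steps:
J = 46
u(n, q) = n/85 + q/(-60 + q) (u(n, q) = n*(1/85) + q/(-60 + q) = n/85 + q/(-60 + q))
√(u(-82, J) + 54053) = √((-60*(-82) + 85*46 - 82*46)/(85*(-60 + 46)) + 54053) = √((1/85)*(4920 + 3910 - 3772)/(-14) + 54053) = √((1/85)*(-1/14)*5058 + 54053) = √(-2529/595 + 54053) = √(32159006/595) = √19134608570/595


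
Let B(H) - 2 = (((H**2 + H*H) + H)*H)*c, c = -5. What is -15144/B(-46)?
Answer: -7572/481391 ≈ -0.015729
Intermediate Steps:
B(H) = 2 - 5*H*(H + 2*H**2) (B(H) = 2 + (((H**2 + H*H) + H)*H)*(-5) = 2 + (((H**2 + H**2) + H)*H)*(-5) = 2 + ((2*H**2 + H)*H)*(-5) = 2 + ((H + 2*H**2)*H)*(-5) = 2 + (H*(H + 2*H**2))*(-5) = 2 - 5*H*(H + 2*H**2))
-15144/B(-46) = -15144/(2 - 10*(-46)**3 - 5*(-46)**2) = -15144/(2 - 10*(-97336) - 5*2116) = -15144/(2 + 973360 - 10580) = -15144/962782 = -15144*1/962782 = -7572/481391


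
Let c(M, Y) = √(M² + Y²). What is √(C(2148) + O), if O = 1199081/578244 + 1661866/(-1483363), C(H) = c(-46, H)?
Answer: √(175346465586127221903657 + 367863889743144829451592*√1154005)/428872877286 ≈ 46.362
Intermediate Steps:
C(H) = √(2116 + H²) (C(H) = √((-46)² + H²) = √(2116 + H²))
O = 817708346099/857745754572 (O = 1199081*(1/578244) + 1661866*(-1/1483363) = 1199081/578244 - 1661866/1483363 = 817708346099/857745754572 ≈ 0.95332)
√(C(2148) + O) = √(√(2116 + 2148²) + 817708346099/857745754572) = √(√(2116 + 4613904) + 817708346099/857745754572) = √(√4616020 + 817708346099/857745754572) = √(2*√1154005 + 817708346099/857745754572) = √(817708346099/857745754572 + 2*√1154005)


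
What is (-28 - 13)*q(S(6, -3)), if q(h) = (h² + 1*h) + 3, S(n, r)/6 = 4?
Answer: -24723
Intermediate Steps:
S(n, r) = 24 (S(n, r) = 6*4 = 24)
q(h) = 3 + h + h² (q(h) = (h² + h) + 3 = (h + h²) + 3 = 3 + h + h²)
(-28 - 13)*q(S(6, -3)) = (-28 - 13)*(3 + 24 + 24²) = -41*(3 + 24 + 576) = -41*603 = -24723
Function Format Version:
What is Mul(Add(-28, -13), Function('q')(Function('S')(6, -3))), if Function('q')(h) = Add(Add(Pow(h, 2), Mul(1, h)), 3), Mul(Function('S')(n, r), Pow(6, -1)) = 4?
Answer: -24723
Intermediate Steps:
Function('S')(n, r) = 24 (Function('S')(n, r) = Mul(6, 4) = 24)
Function('q')(h) = Add(3, h, Pow(h, 2)) (Function('q')(h) = Add(Add(Pow(h, 2), h), 3) = Add(Add(h, Pow(h, 2)), 3) = Add(3, h, Pow(h, 2)))
Mul(Add(-28, -13), Function('q')(Function('S')(6, -3))) = Mul(Add(-28, -13), Add(3, 24, Pow(24, 2))) = Mul(-41, Add(3, 24, 576)) = Mul(-41, 603) = -24723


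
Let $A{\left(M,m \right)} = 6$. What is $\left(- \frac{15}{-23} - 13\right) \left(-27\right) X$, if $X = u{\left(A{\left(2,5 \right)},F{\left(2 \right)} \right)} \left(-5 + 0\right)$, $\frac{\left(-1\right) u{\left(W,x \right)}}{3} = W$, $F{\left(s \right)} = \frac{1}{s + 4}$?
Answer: $\frac{690120}{23} \approx 30005.0$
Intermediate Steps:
$F{\left(s \right)} = \frac{1}{4 + s}$
$u{\left(W,x \right)} = - 3 W$
$X = 90$ ($X = \left(-3\right) 6 \left(-5 + 0\right) = \left(-18\right) \left(-5\right) = 90$)
$\left(- \frac{15}{-23} - 13\right) \left(-27\right) X = \left(- \frac{15}{-23} - 13\right) \left(-27\right) 90 = \left(\left(-15\right) \left(- \frac{1}{23}\right) - 13\right) \left(-27\right) 90 = \left(\frac{15}{23} - 13\right) \left(-27\right) 90 = \left(- \frac{284}{23}\right) \left(-27\right) 90 = \frac{7668}{23} \cdot 90 = \frac{690120}{23}$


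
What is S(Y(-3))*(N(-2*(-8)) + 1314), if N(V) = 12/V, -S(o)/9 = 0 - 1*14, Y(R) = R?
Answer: 331317/2 ≈ 1.6566e+5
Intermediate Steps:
S(o) = 126 (S(o) = -9*(0 - 1*14) = -9*(0 - 14) = -9*(-14) = 126)
S(Y(-3))*(N(-2*(-8)) + 1314) = 126*(12/((-2*(-8))) + 1314) = 126*(12/16 + 1314) = 126*(12*(1/16) + 1314) = 126*(¾ + 1314) = 126*(5259/4) = 331317/2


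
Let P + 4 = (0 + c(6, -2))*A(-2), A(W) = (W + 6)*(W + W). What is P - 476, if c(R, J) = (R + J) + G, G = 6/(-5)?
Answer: -2624/5 ≈ -524.80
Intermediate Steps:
G = -6/5 (G = 6*(-1/5) = -6/5 ≈ -1.2000)
A(W) = 2*W*(6 + W) (A(W) = (6 + W)*(2*W) = 2*W*(6 + W))
c(R, J) = -6/5 + J + R (c(R, J) = (R + J) - 6/5 = (J + R) - 6/5 = -6/5 + J + R)
P = -244/5 (P = -4 + (0 + (-6/5 - 2 + 6))*(2*(-2)*(6 - 2)) = -4 + (0 + 14/5)*(2*(-2)*4) = -4 + (14/5)*(-16) = -4 - 224/5 = -244/5 ≈ -48.800)
P - 476 = -244/5 - 476 = -2624/5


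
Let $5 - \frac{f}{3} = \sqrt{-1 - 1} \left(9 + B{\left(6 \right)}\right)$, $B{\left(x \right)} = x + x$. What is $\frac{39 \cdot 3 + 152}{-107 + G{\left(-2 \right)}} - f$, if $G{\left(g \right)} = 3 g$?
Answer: $- \frac{1964}{113} + 63 i \sqrt{2} \approx -17.381 + 89.095 i$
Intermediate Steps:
$B{\left(x \right)} = 2 x$
$f = 15 - 63 i \sqrt{2}$ ($f = 15 - 3 \sqrt{-1 - 1} \left(9 + 2 \cdot 6\right) = 15 - 3 \sqrt{-2} \left(9 + 12\right) = 15 - 3 i \sqrt{2} \cdot 21 = 15 - 3 \cdot 21 i \sqrt{2} = 15 - 63 i \sqrt{2} \approx 15.0 - 89.095 i$)
$\frac{39 \cdot 3 + 152}{-107 + G{\left(-2 \right)}} - f = \frac{39 \cdot 3 + 152}{-107 + 3 \left(-2\right)} - \left(15 - 63 i \sqrt{2}\right) = \frac{117 + 152}{-107 - 6} - \left(15 - 63 i \sqrt{2}\right) = \frac{269}{-113} - \left(15 - 63 i \sqrt{2}\right) = 269 \left(- \frac{1}{113}\right) - \left(15 - 63 i \sqrt{2}\right) = - \frac{269}{113} - \left(15 - 63 i \sqrt{2}\right) = - \frac{1964}{113} + 63 i \sqrt{2}$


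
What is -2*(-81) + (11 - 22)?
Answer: 151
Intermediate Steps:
-2*(-81) + (11 - 22) = 162 - 11 = 151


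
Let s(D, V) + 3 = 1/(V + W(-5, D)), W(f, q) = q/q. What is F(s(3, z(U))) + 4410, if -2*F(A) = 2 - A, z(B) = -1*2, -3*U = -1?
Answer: 4407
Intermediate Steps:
U = 1/3 (U = -1/3*(-1) = 1/3 ≈ 0.33333)
W(f, q) = 1
z(B) = -2
s(D, V) = -3 + 1/(1 + V) (s(D, V) = -3 + 1/(V + 1) = -3 + 1/(1 + V))
F(A) = -1 + A/2 (F(A) = -(2 - A)/2 = -1 + A/2)
F(s(3, z(U))) + 4410 = (-1 + ((-2 - 3*(-2))/(1 - 2))/2) + 4410 = (-1 + ((-2 + 6)/(-1))/2) + 4410 = (-1 + (-1*4)/2) + 4410 = (-1 + (1/2)*(-4)) + 4410 = (-1 - 2) + 4410 = -3 + 4410 = 4407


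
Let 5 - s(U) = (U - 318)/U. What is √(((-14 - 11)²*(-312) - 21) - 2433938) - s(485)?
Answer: -2258/485 + I*√2628959 ≈ -4.6557 + 1621.4*I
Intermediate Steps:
s(U) = 5 - (-318 + U)/U (s(U) = 5 - (U - 318)/U = 5 - (-318 + U)/U)
√(((-14 - 11)²*(-312) - 21) - 2433938) - s(485) = √(((-14 - 11)²*(-312) - 21) - 2433938) - (4 + 318/485) = √(((-25)²*(-312) - 21) - 2433938) - (4 + 318*(1/485)) = √((625*(-312) - 21) - 2433938) - (4 + 318/485) = √((-195000 - 21) - 2433938) - 1*2258/485 = √(-195021 - 2433938) - 2258/485 = √(-2628959) - 2258/485 = I*√2628959 - 2258/485 = -2258/485 + I*√2628959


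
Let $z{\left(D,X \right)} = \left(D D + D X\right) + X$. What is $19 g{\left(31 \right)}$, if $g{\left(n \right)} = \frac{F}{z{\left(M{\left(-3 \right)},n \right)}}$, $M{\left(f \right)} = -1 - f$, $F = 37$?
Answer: $\frac{703}{97} \approx 7.2474$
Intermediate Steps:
$z{\left(D,X \right)} = X + D^{2} + D X$ ($z{\left(D,X \right)} = \left(D^{2} + D X\right) + X = X + D^{2} + D X$)
$g{\left(n \right)} = \frac{37}{4 + 3 n}$ ($g{\left(n \right)} = \frac{37}{n + \left(-1 - -3\right)^{2} + \left(-1 - -3\right) n} = \frac{37}{n + \left(-1 + 3\right)^{2} + \left(-1 + 3\right) n} = \frac{37}{n + 2^{2} + 2 n} = \frac{37}{n + 4 + 2 n} = \frac{37}{4 + 3 n}$)
$19 g{\left(31 \right)} = 19 \frac{37}{4 + 3 \cdot 31} = 19 \frac{37}{4 + 93} = 19 \cdot \frac{37}{97} = \frac{703}{97}$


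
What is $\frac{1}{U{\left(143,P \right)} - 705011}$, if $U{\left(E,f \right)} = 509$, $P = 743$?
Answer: $- \frac{1}{704502} \approx -1.4194 \cdot 10^{-6}$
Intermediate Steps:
$\frac{1}{U{\left(143,P \right)} - 705011} = \frac{1}{509 - 705011} = \frac{1}{-704502} = - \frac{1}{704502}$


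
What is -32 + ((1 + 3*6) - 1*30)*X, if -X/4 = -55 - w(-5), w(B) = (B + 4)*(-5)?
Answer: -2672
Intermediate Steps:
w(B) = -20 - 5*B (w(B) = (4 + B)*(-5) = -20 - 5*B)
X = 240 (X = -4*(-55 - (-20 - 5*(-5))) = -4*(-55 - (-20 + 25)) = -4*(-55 - 1*5) = -4*(-55 - 5) = -4*(-60) = 240)
-32 + ((1 + 3*6) - 1*30)*X = -32 + ((1 + 3*6) - 1*30)*240 = -32 + ((1 + 18) - 30)*240 = -32 + (19 - 30)*240 = -32 - 11*240 = -32 - 2640 = -2672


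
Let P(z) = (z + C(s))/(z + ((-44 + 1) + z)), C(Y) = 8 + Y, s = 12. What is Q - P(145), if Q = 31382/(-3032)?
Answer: -4125817/374452 ≈ -11.018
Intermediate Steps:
Q = -15691/1516 (Q = 31382*(-1/3032) = -15691/1516 ≈ -10.350)
P(z) = (20 + z)/(-43 + 2*z) (P(z) = (z + (8 + 12))/(z + ((-44 + 1) + z)) = (z + 20)/(z + (-43 + z)) = (20 + z)/(-43 + 2*z))
Q - P(145) = -15691/1516 - (20 + 145)/(-43 + 2*145) = -15691/1516 - 165/(-43 + 290) = -15691/1516 - 165/247 = -4125817/374452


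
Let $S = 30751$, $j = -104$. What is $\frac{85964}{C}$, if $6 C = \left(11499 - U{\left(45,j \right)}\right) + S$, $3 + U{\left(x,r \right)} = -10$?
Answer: $\frac{515784}{42263} \approx 12.204$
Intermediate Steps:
$U{\left(x,r \right)} = -13$ ($U{\left(x,r \right)} = -3 - 10 = -13$)
$C = \frac{42263}{6}$ ($C = \frac{\left(11499 - -13\right) + 30751}{6} = \frac{\left(11499 + 13\right) + 30751}{6} = \frac{11512 + 30751}{6} = \frac{1}{6} \cdot 42263 = \frac{42263}{6} \approx 7043.8$)
$\frac{85964}{C} = \frac{85964}{\frac{42263}{6}} = 85964 \cdot \frac{6}{42263} = \frac{515784}{42263}$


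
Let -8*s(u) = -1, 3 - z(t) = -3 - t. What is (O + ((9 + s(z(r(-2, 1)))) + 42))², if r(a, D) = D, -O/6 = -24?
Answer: 2436721/64 ≈ 38074.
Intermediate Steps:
O = 144 (O = -6*(-24) = 144)
z(t) = 6 + t (z(t) = 3 - (-3 - t) = 3 + (3 + t) = 6 + t)
s(u) = ⅛ (s(u) = -⅛*(-1) = ⅛)
(O + ((9 + s(z(r(-2, 1)))) + 42))² = (144 + ((9 + ⅛) + 42))² = (144 + (73/8 + 42))² = (144 + 409/8)² = (1561/8)² = 2436721/64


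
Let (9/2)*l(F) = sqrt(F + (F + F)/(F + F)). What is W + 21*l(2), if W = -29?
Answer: -29 + 14*sqrt(3)/3 ≈ -20.917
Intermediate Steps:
l(F) = 2*sqrt(1 + F)/9 (l(F) = 2*sqrt(F + (F + F)/(F + F))/9 = 2*sqrt(F + (2*F)/((2*F)))/9 = 2*sqrt(F + (2*F)*(1/(2*F)))/9 = 2*sqrt(F + 1)/9 = 2*sqrt(1 + F)/9)
W + 21*l(2) = -29 + 21*(2*sqrt(1 + 2)/9) = -29 + 21*(2*sqrt(3)/9) = -29 + 14*sqrt(3)/3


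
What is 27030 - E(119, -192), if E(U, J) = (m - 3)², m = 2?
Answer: 27029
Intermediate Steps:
E(U, J) = 1 (E(U, J) = (2 - 3)² = (-1)² = 1)
27030 - E(119, -192) = 27030 - 1*1 = 27030 - 1 = 27029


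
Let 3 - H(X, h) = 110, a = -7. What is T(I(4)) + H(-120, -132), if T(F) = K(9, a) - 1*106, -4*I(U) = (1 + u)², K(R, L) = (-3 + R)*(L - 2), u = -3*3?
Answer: -267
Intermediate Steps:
u = -9
H(X, h) = -107 (H(X, h) = 3 - 1*110 = 3 - 110 = -107)
K(R, L) = (-3 + R)*(-2 + L)
I(U) = -16 (I(U) = -(1 - 9)²/4 = -¼*(-8)² = -¼*64 = -16)
T(F) = -160 (T(F) = (6 - 3*(-7) - 2*9 - 7*9) - 1*106 = (6 + 21 - 18 - 63) - 106 = -54 - 106 = -160)
T(I(4)) + H(-120, -132) = -160 - 107 = -267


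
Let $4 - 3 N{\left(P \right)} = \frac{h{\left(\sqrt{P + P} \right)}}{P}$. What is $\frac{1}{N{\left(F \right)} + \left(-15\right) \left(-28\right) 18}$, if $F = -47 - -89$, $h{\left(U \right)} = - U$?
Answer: $\frac{1429092}{10805840975} - \frac{3 \sqrt{21}}{10805840975} \approx 0.00013225$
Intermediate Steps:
$F = 42$ ($F = -47 + 89 = 42$)
$N{\left(P \right)} = \frac{4}{3} + \frac{\sqrt{2}}{3 \sqrt{P}}$ ($N{\left(P \right)} = \frac{4}{3} - \frac{- \sqrt{P + P} \frac{1}{P}}{3} = \frac{4}{3} - \frac{- \sqrt{2 P} \frac{1}{P}}{3} = \frac{4}{3} - \frac{- \sqrt{2} \sqrt{P} \frac{1}{P}}{3} = \frac{4}{3} - \frac{\left(-1\right) \sqrt{2} \frac{1}{\sqrt{P}}}{3} = \frac{4}{3} + \frac{\sqrt{2}}{3 \sqrt{P}}$)
$\frac{1}{N{\left(F \right)} + \left(-15\right) \left(-28\right) 18} = \frac{1}{\left(\frac{4}{3} + \frac{\sqrt{2}}{3 \sqrt{42}}\right) + \left(-15\right) \left(-28\right) 18} = \frac{1}{\left(\frac{4}{3} + \frac{\sqrt{2} \frac{\sqrt{42}}{42}}{3}\right) + 420 \cdot 18} = \frac{1}{\left(\frac{4}{3} + \frac{\sqrt{21}}{63}\right) + 7560} = \frac{1}{\frac{22684}{3} + \frac{\sqrt{21}}{63}}$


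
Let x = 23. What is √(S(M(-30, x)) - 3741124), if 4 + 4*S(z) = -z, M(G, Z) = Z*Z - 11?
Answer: I*√14965018/2 ≈ 1934.2*I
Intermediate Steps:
M(G, Z) = -11 + Z² (M(G, Z) = Z² - 11 = -11 + Z²)
S(z) = -1 - z/4 (S(z) = -1 + (-z)/4 = -1 - z/4)
√(S(M(-30, x)) - 3741124) = √((-1 - (-11 + 23²)/4) - 3741124) = √((-1 - (-11 + 529)/4) - 3741124) = √((-1 - ¼*518) - 3741124) = √((-1 - 259/2) - 3741124) = √(-261/2 - 3741124) = √(-7482509/2) = I*√14965018/2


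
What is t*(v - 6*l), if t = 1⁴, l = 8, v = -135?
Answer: -183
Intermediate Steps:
t = 1
t*(v - 6*l) = 1*(-135 - 6*8) = 1*(-135 - 48) = 1*(-183) = -183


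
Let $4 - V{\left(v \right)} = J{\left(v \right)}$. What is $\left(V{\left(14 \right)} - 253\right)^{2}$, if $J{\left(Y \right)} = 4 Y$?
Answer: $93025$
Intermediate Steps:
$V{\left(v \right)} = 4 - 4 v$
$\left(V{\left(14 \right)} - 253\right)^{2} = \left(\left(4 - 56\right) - 253\right)^{2} = \left(-52 - 253\right)^{2} = \left(-305\right)^{2} = 93025$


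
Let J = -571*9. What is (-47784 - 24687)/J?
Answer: 24157/1713 ≈ 14.102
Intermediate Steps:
J = -5139
(-47784 - 24687)/J = (-47784 - 24687)/(-5139) = -72471*(-1/5139) = 24157/1713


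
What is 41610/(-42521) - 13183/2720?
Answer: -673733543/115657120 ≈ -5.8253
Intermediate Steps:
41610/(-42521) - 13183/2720 = 41610*(-1/42521) - 13183*1/2720 = -41610/42521 - 13183/2720 = -673733543/115657120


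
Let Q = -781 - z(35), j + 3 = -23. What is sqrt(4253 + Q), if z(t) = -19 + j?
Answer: sqrt(3517) ≈ 59.304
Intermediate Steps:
j = -26 (j = -3 - 23 = -26)
z(t) = -45 (z(t) = -19 - 26 = -45)
Q = -736 (Q = -781 - 1*(-45) = -781 + 45 = -736)
sqrt(4253 + Q) = sqrt(4253 - 736) = sqrt(3517)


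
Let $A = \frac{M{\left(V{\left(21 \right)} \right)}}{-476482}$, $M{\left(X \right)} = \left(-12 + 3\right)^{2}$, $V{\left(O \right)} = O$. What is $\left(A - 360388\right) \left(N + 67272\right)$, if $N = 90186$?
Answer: $- \frac{13519217527591713}{238241} \approx -5.6746 \cdot 10^{10}$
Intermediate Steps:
$M{\left(X \right)} = 81$ ($M{\left(X \right)} = \left(-9\right)^{2} = 81$)
$A = - \frac{81}{476482}$ ($A = \frac{81}{-476482} = 81 \left(- \frac{1}{476482}\right) = - \frac{81}{476482} \approx -0.00017$)
$\left(A - 360388\right) \left(N + 67272\right) = \left(- \frac{81}{476482} - 360388\right) \left(90186 + 67272\right) = \left(- \frac{171718395097}{476482}\right) 157458 = - \frac{13519217527591713}{238241}$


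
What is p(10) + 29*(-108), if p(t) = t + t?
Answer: -3112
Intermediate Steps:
p(t) = 2*t
p(10) + 29*(-108) = 2*10 + 29*(-108) = 20 - 3132 = -3112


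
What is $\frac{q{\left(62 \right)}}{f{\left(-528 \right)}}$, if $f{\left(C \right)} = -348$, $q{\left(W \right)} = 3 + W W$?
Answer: $- \frac{3847}{348} \approx -11.055$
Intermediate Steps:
$q{\left(W \right)} = 3 + W^{2}$
$\frac{q{\left(62 \right)}}{f{\left(-528 \right)}} = \frac{3 + 62^{2}}{-348} = \left(3 + 3844\right) \left(- \frac{1}{348}\right) = 3847 \left(- \frac{1}{348}\right) = - \frac{3847}{348}$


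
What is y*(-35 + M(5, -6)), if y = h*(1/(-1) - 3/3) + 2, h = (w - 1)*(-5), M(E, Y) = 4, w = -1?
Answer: 558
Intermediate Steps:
h = 10 (h = (-1 - 1)*(-5) = -2*(-5) = 10)
y = -18 (y = 10*(1/(-1) - 3/3) + 2 = 10*(1*(-1) - 3*⅓) + 2 = 10*(-1 - 1) + 2 = 10*(-2) + 2 = -20 + 2 = -18)
y*(-35 + M(5, -6)) = -18*(-35 + 4) = -18*(-31) = 558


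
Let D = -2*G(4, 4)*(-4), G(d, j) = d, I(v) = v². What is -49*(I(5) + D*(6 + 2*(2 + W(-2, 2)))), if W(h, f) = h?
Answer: -10633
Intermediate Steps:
D = 32 (D = -2*4*(-4) = -8*(-4) = 32)
-49*(I(5) + D*(6 + 2*(2 + W(-2, 2)))) = -49*(5² + 32*(6 + 2*(2 - 2))) = -49*(25 + 32*(6 + 2*0)) = -49*(25 + 32*(6 + 0)) = -49*(25 + 32*6) = -49*(25 + 192) = -49*217 = -10633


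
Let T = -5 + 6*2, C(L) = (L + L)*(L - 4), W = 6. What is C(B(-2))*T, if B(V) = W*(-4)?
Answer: 9408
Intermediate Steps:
B(V) = -24 (B(V) = 6*(-4) = -24)
C(L) = 2*L*(-4 + L) (C(L) = (2*L)*(-4 + L) = 2*L*(-4 + L))
T = 7 (T = -5 + 12 = 7)
C(B(-2))*T = (2*(-24)*(-4 - 24))*7 = (2*(-24)*(-28))*7 = 1344*7 = 9408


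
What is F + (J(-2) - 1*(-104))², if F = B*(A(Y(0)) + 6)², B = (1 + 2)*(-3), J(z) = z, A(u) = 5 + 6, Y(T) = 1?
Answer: 7803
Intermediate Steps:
A(u) = 11
B = -9 (B = 3*(-3) = -9)
F = -2601 (F = -9*(11 + 6)² = -9*17² = -9*289 = -2601)
F + (J(-2) - 1*(-104))² = -2601 + (-2 - 1*(-104))² = -2601 + (-2 + 104)² = -2601 + 102² = -2601 + 10404 = 7803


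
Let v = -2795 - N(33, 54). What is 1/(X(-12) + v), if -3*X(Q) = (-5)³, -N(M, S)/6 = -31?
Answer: -3/8818 ≈ -0.00034021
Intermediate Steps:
N(M, S) = 186 (N(M, S) = -6*(-31) = 186)
X(Q) = 125/3 (X(Q) = -⅓*(-5)³ = -⅓*(-125) = 125/3)
v = -2981 (v = -2795 - 1*186 = -2795 - 186 = -2981)
1/(X(-12) + v) = 1/(125/3 - 2981) = 1/(-8818/3) = -3/8818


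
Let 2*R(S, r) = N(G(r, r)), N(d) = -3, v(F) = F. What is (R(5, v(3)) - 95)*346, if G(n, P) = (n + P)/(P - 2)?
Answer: -33389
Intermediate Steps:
G(n, P) = (P + n)/(-2 + P)
R(S, r) = -3/2 (R(S, r) = (1/2)*(-3) = -3/2)
(R(5, v(3)) - 95)*346 = (-3/2 - 95)*346 = -193/2*346 = -33389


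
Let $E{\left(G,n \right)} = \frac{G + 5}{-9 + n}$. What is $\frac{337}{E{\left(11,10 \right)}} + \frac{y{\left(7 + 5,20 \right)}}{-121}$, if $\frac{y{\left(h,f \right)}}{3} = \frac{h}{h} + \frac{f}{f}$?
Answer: $\frac{40681}{1936} \approx 21.013$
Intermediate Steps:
$E{\left(G,n \right)} = \frac{5 + G}{-9 + n}$
$y{\left(h,f \right)} = 6$ ($y{\left(h,f \right)} = 3 \left(\frac{h}{h} + \frac{f}{f}\right) = 3 \left(1 + 1\right) = 3 \cdot 2 = 6$)
$\frac{337}{E{\left(11,10 \right)}} + \frac{y{\left(7 + 5,20 \right)}}{-121} = \frac{337}{\frac{1}{-9 + 10} \left(5 + 11\right)} + \frac{6}{-121} = \frac{337}{1^{-1} \cdot 16} + 6 \left(- \frac{1}{121}\right) = \frac{337}{1 \cdot 16} - \frac{6}{121} = \frac{337}{16} - \frac{6}{121} = \frac{40681}{1936}$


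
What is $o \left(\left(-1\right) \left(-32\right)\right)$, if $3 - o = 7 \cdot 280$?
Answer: $-62624$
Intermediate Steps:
$o = -1957$ ($o = 3 - 7 \cdot 280 = 3 - 1960 = -1957$)
$o \left(\left(-1\right) \left(-32\right)\right) = - 1957 \left(\left(-1\right) \left(-32\right)\right) = \left(-1957\right) 32 = -62624$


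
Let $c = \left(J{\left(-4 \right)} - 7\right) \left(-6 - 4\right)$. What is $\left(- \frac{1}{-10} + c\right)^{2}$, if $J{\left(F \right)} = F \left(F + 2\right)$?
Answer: $\frac{9801}{100} \approx 98.01$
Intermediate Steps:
$J{\left(F \right)} = F \left(2 + F\right)$
$c = -10$ ($c = \left(- 4 \left(2 - 4\right) - 7\right) \left(-6 - 4\right) = \left(\left(-4\right) \left(-2\right) - 7\right) \left(-10\right) = \left(8 - 7\right) \left(-10\right) = 1 \left(-10\right) = -10$)
$\left(- \frac{1}{-10} + c\right)^{2} = \left(- \frac{1}{-10} - 10\right)^{2} = \left(\left(-1\right) \left(- \frac{1}{10}\right) - 10\right)^{2} = \left(\frac{1}{10} - 10\right)^{2} = \left(- \frac{99}{10}\right)^{2} = \frac{9801}{100}$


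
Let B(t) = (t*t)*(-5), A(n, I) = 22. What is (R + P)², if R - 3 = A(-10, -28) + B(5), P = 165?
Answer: 4225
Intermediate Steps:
B(t) = -5*t² (B(t) = t²*(-5) = -5*t²)
R = -100 (R = 3 + (22 - 5*5²) = 3 + (22 - 5*25) = 3 + (22 - 125) = 3 - 103 = -100)
(R + P)² = (-100 + 165)² = 65² = 4225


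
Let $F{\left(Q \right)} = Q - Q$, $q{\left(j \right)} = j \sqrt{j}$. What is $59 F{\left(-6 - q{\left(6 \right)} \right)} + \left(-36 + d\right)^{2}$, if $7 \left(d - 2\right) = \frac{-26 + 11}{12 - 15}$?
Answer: $\frac{54289}{49} \approx 1107.9$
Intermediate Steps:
$q{\left(j \right)} = j^{\frac{3}{2}}$
$d = \frac{19}{7}$ ($d = 2 + \frac{\left(-26 + 11\right) \frac{1}{12 - 15}}{7} = 2 + \frac{\left(-15\right) \frac{1}{-3}}{7} = 2 + \frac{\left(-15\right) \left(- \frac{1}{3}\right)}{7} = 2 + \frac{1}{7} \cdot 5 = 2 + \frac{5}{7} = \frac{19}{7} \approx 2.7143$)
$F{\left(Q \right)} = 0$
$59 F{\left(-6 - q{\left(6 \right)} \right)} + \left(-36 + d\right)^{2} = 59 \cdot 0 + \left(-36 + \frac{19}{7}\right)^{2} = 0 + \left(- \frac{233}{7}\right)^{2} = 0 + \frac{54289}{49} = \frac{54289}{49}$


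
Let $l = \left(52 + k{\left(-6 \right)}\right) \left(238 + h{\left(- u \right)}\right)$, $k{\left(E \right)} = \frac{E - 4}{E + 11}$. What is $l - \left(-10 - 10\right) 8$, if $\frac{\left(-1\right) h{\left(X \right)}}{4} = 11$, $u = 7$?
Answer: $9860$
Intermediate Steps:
$k{\left(E \right)} = \frac{-4 + E}{11 + E}$
$h{\left(X \right)} = -44$ ($h{\left(X \right)} = \left(-4\right) 11 = -44$)
$l = 9700$ ($l = \left(52 + \frac{-4 - 6}{11 - 6}\right) \left(238 - 44\right) = \left(52 + \frac{1}{5} \left(-10\right)\right) 194 = \left(52 - 2\right) 194 = 50 \cdot 194 = 9700$)
$l - \left(-10 - 10\right) 8 = 9700 - \left(-10 - 10\right) 8 = 9700 - \left(-20\right) 8 = 9700 - -160 = 9700 + 160 = 9860$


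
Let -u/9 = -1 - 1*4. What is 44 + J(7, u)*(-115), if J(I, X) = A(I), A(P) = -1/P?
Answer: 423/7 ≈ 60.429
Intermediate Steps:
u = 45 (u = -9*(-1 - 1*4) = -9*(-1 - 4) = -9*(-5) = 45)
J(I, X) = -1/I
44 + J(7, u)*(-115) = 44 - 1/7*(-115) = 44 - 1*⅐*(-115) = 44 - ⅐*(-115) = 44 + 115/7 = 423/7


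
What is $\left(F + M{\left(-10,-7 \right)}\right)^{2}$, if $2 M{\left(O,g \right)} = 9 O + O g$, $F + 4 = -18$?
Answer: $1024$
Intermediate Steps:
$F = -22$ ($F = -4 - 18 = -22$)
$M{\left(O,g \right)} = \frac{9 O}{2} + \frac{O g}{2}$ ($M{\left(O,g \right)} = \frac{9 O + O g}{2} = \frac{9 O}{2} + \frac{O g}{2}$)
$\left(F + M{\left(-10,-7 \right)}\right)^{2} = \left(-22 + \frac{1}{2} \left(-10\right) \left(9 - 7\right)\right)^{2} = \left(-22 + \frac{1}{2} \left(-10\right) 2\right)^{2} = \left(-22 - 10\right)^{2} = \left(-32\right)^{2} = 1024$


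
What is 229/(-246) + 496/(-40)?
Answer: -16397/1230 ≈ -13.331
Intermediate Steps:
229/(-246) + 496/(-40) = 229*(-1/246) + 496*(-1/40) = -229/246 - 62/5 = -16397/1230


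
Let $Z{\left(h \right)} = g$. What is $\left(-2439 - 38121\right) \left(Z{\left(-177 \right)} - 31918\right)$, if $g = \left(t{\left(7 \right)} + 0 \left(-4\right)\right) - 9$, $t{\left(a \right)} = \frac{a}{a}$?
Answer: $1294918560$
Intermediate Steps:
$t{\left(a \right)} = 1$
$g = -8$ ($g = \left(1 + 0 \left(-4\right)\right) - 9 = \left(1 + 0\right) - 9 = 1 - 9 = -8$)
$Z{\left(h \right)} = -8$
$\left(-2439 - 38121\right) \left(Z{\left(-177 \right)} - 31918\right) = \left(-2439 - 38121\right) \left(-8 - 31918\right) = \left(-40560\right) \left(-31926\right) = 1294918560$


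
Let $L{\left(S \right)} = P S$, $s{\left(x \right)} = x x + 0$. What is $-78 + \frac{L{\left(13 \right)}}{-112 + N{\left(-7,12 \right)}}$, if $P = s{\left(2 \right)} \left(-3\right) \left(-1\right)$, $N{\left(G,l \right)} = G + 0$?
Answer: $- \frac{9438}{119} \approx -79.311$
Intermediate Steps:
$s{\left(x \right)} = x^{2}$ ($s{\left(x \right)} = x^{2} + 0 = x^{2}$)
$N{\left(G,l \right)} = G$
$P = 12$ ($P = 2^{2} \left(-3\right) \left(-1\right) = 4 \left(-3\right) \left(-1\right) = \left(-12\right) \left(-1\right) = 12$)
$L{\left(S \right)} = 12 S$
$-78 + \frac{L{\left(13 \right)}}{-112 + N{\left(-7,12 \right)}} = -78 + \frac{12 \cdot 13}{-112 - 7} = -78 + \frac{1}{-119} \cdot 156 = -78 - \frac{156}{119} = - \frac{9438}{119}$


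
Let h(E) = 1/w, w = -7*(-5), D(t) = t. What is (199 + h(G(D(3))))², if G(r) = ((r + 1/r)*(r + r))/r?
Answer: 48525156/1225 ≈ 39612.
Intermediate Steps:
G(r) = 2*r + 2/r (G(r) = ((r + 1/r)*(2*r))/r = (2*r*(r + 1/r))/r = 2*r + 2/r)
w = 35
h(E) = 1/35
(199 + h(G(D(3))))² = (199 + 1/35)² = (6966/35)² = 48525156/1225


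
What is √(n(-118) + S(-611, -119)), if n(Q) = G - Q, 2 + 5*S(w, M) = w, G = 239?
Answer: 2*√1465/5 ≈ 15.310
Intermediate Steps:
S(w, M) = -⅖ + w/5
n(Q) = 239 - Q
√(n(-118) + S(-611, -119)) = √((239 - 1*(-118)) + (-⅖ + (⅕)*(-611))) = √((239 + 118) + (-⅖ - 611/5)) = √(357 - 613/5) = √(1172/5) = 2*√1465/5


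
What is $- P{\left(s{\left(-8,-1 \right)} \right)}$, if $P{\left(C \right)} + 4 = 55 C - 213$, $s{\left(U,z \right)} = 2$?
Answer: $107$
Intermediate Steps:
$P{\left(C \right)} = -217 + 55 C$ ($P{\left(C \right)} = -4 + \left(55 C - 213\right) = -4 + \left(-213 + 55 C\right) = -217 + 55 C$)
$- P{\left(s{\left(-8,-1 \right)} \right)} = - (-217 + 55 \cdot 2) = - (-217 + 110) = \left(-1\right) \left(-107\right) = 107$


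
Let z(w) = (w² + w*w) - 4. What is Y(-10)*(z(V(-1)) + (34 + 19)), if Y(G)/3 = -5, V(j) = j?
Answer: -765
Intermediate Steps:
z(w) = -4 + 2*w² (z(w) = (w² + w²) - 4 = 2*w² - 4 = -4 + 2*w²)
Y(G) = -15 (Y(G) = 3*(-5) = -15)
Y(-10)*(z(V(-1)) + (34 + 19)) = -15*((-4 + 2*(-1)²) + (34 + 19)) = -15*((-4 + 2*1) + 53) = -15*((-4 + 2) + 53) = -15*(-2 + 53) = -15*51 = -765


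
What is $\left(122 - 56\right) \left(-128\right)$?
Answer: $-8448$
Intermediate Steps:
$\left(122 - 56\right) \left(-128\right) = 66 \left(-128\right) = -8448$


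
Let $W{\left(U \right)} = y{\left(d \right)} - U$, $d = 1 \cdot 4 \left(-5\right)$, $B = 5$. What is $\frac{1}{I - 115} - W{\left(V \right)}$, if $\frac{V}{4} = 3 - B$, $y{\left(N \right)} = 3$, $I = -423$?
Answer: $- \frac{5919}{538} \approx -11.002$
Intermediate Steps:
$d = -20$ ($d = 4 \left(-5\right) = -20$)
$V = -8$ ($V = 4 \left(3 - 5\right) = 4 \left(-2\right) = -8$)
$W{\left(U \right)} = 3 - U$
$\frac{1}{I - 115} - W{\left(V \right)} = \frac{1}{-423 - 115} - \left(3 - -8\right) = \frac{1}{-538} - \left(3 + 8\right) = - \frac{1}{538} - 11 = - \frac{5919}{538}$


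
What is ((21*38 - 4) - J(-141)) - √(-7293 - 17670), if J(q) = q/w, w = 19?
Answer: 15227/19 - I*√24963 ≈ 801.42 - 158.0*I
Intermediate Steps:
J(q) = q/19
((21*38 - 4) - J(-141)) - √(-7293 - 17670) = ((21*38 - 4) - (-141)/19) - √(-7293 - 17670) = ((798 - 4) - 1*(-141/19)) - √(-24963) = (794 + 141/19) - I*√24963 = 15227/19 - I*√24963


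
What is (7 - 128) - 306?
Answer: -427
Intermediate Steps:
(7 - 128) - 306 = -121 - 306 = -427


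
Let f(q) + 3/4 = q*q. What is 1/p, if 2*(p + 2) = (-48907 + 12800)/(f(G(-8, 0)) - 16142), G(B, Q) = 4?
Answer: -64507/56800 ≈ -1.1357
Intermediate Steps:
f(q) = -¾ + q² (f(q) = -¾ + q*q = -¾ + q²)
p = -56800/64507 (p = -2 + ((-48907 + 12800)/((-¾ + 4²) - 16142))/2 = -2 + (-36107/((-¾ + 16) - 16142))/2 = -2 + (-36107/(61/4 - 16142))/2 = -2 + (-36107/(-64507/4))/2 = -2 + (-36107*(-4/64507))/2 = -2 + (½)*(144428/64507) = -2 + 72214/64507 = -56800/64507 ≈ -0.88052)
1/p = 1/(-56800/64507) = -64507/56800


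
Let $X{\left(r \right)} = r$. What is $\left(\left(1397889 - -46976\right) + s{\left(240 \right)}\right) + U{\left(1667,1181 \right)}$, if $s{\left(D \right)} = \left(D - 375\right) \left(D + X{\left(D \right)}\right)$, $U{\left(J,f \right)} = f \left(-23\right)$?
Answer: $1352902$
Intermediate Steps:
$U{\left(J,f \right)} = - 23 f$
$s{\left(D \right)} = 2 D \left(-375 + D\right)$ ($s{\left(D \right)} = \left(D - 375\right) \left(D + D\right) = \left(-375 + D\right) 2 D = 2 D \left(-375 + D\right)$)
$\left(\left(1397889 - -46976\right) + s{\left(240 \right)}\right) + U{\left(1667,1181 \right)} = \left(\left(1397889 - -46976\right) + 2 \cdot 240 \left(-375 + 240\right)\right) - 27163 = \left(\left(1397889 + 46976\right) + 2 \cdot 240 \left(-135\right)\right) - 27163 = \left(1444865 - 64800\right) - 27163 = 1380065 - 27163 = 1352902$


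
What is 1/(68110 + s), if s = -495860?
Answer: -1/427750 ≈ -2.3378e-6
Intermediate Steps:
1/(68110 + s) = 1/(68110 - 495860) = 1/(-427750) = -1/427750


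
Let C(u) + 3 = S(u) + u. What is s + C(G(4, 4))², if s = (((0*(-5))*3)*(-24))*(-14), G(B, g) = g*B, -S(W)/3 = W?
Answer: 1225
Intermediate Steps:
S(W) = -3*W
G(B, g) = B*g
C(u) = -3 - 2*u (C(u) = -3 + (-3*u + u) = -3 - 2*u)
s = 0 (s = ((0*3)*(-24))*(-14) = (0*(-24))*(-14) = 0*(-14) = 0)
s + C(G(4, 4))² = 0 + (-3 - 8*4)² = 0 + (-3 - 2*16)² = 0 + (-3 - 32)² = 0 + (-35)² = 0 + 1225 = 1225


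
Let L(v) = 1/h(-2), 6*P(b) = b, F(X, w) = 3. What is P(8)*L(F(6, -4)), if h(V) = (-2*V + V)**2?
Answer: 1/3 ≈ 0.33333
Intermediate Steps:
P(b) = b/6
h(V) = V**2 (h(V) = (-V)**2 = V**2)
L(v) = 1/4 (L(v) = 1/((-2)**2) = 1/4)
P(8)*L(F(6, -4)) = ((1/6)*8)*(1/4) = (4/3)*(1/4) = 1/3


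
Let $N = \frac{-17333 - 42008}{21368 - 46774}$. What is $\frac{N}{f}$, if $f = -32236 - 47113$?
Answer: $- \frac{59341}{2015940694} \approx -2.9436 \cdot 10^{-5}$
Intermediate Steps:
$N = \frac{59341}{25406}$ ($N = - \frac{59341}{-25406} = \left(-59341\right) \left(- \frac{1}{25406}\right) = \frac{59341}{25406} \approx 2.3357$)
$f = -79349$ ($f = -32236 - 47113 = -79349$)
$\frac{N}{f} = \frac{59341}{25406 \left(-79349\right)} = \frac{59341}{25406} \left(- \frac{1}{79349}\right) = - \frac{59341}{2015940694}$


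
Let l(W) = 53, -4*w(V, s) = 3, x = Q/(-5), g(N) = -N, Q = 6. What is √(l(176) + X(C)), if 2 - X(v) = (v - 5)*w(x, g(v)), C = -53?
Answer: √46/2 ≈ 3.3912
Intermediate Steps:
x = -6/5 (x = 6/(-5) = 6*(-⅕) = -6/5 ≈ -1.2000)
w(V, s) = -¾ (w(V, s) = -¼*3 = -¾)
X(v) = -7/4 + 3*v/4 (X(v) = 2 - (v - 5)*(-3)/4 = 2 - (-5 + v)*(-3)/4 = 2 - (15/4 - 3*v/4) = 2 + (-15/4 + 3*v/4) = -7/4 + 3*v/4)
√(l(176) + X(C)) = √(53 + (-7/4 + (¾)*(-53))) = √(53 + (-7/4 - 159/4)) = √(53 - 83/2) = √(23/2) = √46/2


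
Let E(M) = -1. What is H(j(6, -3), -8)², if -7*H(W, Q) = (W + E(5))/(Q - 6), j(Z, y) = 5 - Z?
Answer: 1/2401 ≈ 0.00041649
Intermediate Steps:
H(W, Q) = -(-1 + W)/(7*(-6 + Q)) (H(W, Q) = -(W - 1)/(7*(Q - 6)) = -(-1 + W)/(7*(-6 + Q)))
H(j(6, -3), -8)² = ((1 - (5 - 1*6))/(7*(-6 - 8)))² = ((⅐)*(1 - (5 - 6))/(-14))² = ((⅐)*(-1/14)*(1 - 1*(-1)))² = ((⅐)*(-1/14)*(1 + 1))² = ((⅐)*(-1/14)*2)² = (-1/49)² = 1/2401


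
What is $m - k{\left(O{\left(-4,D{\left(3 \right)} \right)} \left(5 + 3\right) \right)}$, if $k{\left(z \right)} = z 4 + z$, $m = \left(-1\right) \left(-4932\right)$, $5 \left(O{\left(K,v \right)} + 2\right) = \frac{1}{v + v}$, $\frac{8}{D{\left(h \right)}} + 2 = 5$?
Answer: $\frac{10021}{2} \approx 5010.5$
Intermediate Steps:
$D{\left(h \right)} = \frac{8}{3}$ ($D{\left(h \right)} = \frac{8}{-2 + 5} = \frac{8}{3}$)
$O{\left(K,v \right)} = -2 + \frac{1}{10 v}$ ($O{\left(K,v \right)} = -2 + \frac{1}{5 \left(v + v\right)} = -2 + \frac{1}{5 \cdot 2 v} = -2 + \frac{\frac{1}{2} \frac{1}{v}}{5} = -2 + \frac{1}{10 v}$)
$m = 4932$
$k{\left(z \right)} = 5 z$ ($k{\left(z \right)} = 4 z + z = 5 z$)
$m - k{\left(O{\left(-4,D{\left(3 \right)} \right)} \left(5 + 3\right) \right)} = 4932 - 5 \left(-2 + \frac{1}{10 \cdot \frac{8}{3}}\right) \left(5 + 3\right) = 4932 - 5 \left(-2 + \frac{1}{10} \cdot \frac{3}{8}\right) 8 = 4932 - 5 \left(-2 + \frac{3}{80}\right) 8 = 4932 - 5 \left(\left(- \frac{157}{80}\right) 8\right) = 4932 - 5 \left(- \frac{157}{10}\right) = 4932 - - \frac{157}{2} = 4932 + \frac{157}{2} = \frac{10021}{2}$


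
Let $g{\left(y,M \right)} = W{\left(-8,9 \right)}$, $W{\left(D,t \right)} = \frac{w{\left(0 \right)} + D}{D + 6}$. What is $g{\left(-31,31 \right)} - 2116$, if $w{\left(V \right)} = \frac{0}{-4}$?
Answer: $-2112$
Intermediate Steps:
$w{\left(V \right)} = 0$ ($w{\left(V \right)} = 0 \left(- \frac{1}{4}\right) = 0$)
$W{\left(D,t \right)} = \frac{D}{6 + D}$ ($W{\left(D,t \right)} = \frac{0 + D}{D + 6} = \frac{D}{6 + D}$)
$g{\left(y,M \right)} = 4$ ($g{\left(y,M \right)} = - \frac{8}{6 - 8} = - \frac{8}{-2} = \left(-8\right) \left(- \frac{1}{2}\right) = 4$)
$g{\left(-31,31 \right)} - 2116 = 4 - 2116 = -2112$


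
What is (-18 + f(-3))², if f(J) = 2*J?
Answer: 576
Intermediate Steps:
(-18 + f(-3))² = (-18 + 2*(-3))² = (-18 - 6)² = (-24)² = 576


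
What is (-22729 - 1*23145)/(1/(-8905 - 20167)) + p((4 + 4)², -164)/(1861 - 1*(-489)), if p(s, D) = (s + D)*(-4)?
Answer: 62681499624/47 ≈ 1.3336e+9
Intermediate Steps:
p(s, D) = -4*D - 4*s (p(s, D) = (D + s)*(-4) = -4*D - 4*s)
(-22729 - 1*23145)/(1/(-8905 - 20167)) + p((4 + 4)², -164)/(1861 - 1*(-489)) = (-22729 - 1*23145)/(1/(-8905 - 20167)) + (-4*(-164) - 4*(4 + 4)²)/(1861 - 1*(-489)) = (-22729 - 23145)/(1/(-29072)) + (656 - 4*8²)/(1861 + 489) = -45874/(-1/29072) + (656 - 4*64)/2350 = -45874*(-29072) + (656 - 256)*(1/2350) = 1333648928 + 400*(1/2350) = 1333648928 + 8/47 = 62681499624/47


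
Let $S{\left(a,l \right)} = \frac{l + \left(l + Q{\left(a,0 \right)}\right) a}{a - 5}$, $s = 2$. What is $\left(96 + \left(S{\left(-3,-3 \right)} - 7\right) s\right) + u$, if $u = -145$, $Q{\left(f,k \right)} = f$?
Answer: $- \frac{267}{4} \approx -66.75$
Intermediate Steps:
$S{\left(a,l \right)} = \frac{l + a \left(a + l\right)}{-5 + a}$ ($S{\left(a,l \right)} = \frac{l + \left(l + a\right) a}{a - 5} = \frac{l + \left(a + l\right) a}{-5 + a} = \frac{l + a \left(a + l\right)}{-5 + a}$)
$\left(96 + \left(S{\left(-3,-3 \right)} - 7\right) s\right) + u = \left(96 + \left(\frac{-3 + \left(-3\right)^{2} - -9}{-5 - 3} - 7\right) 2\right) - 145 = \left(96 + \left(\frac{-3 + 9 + 9}{-8} - 7\right) 2\right) - 145 = \left(96 + \left(\left(- \frac{1}{8}\right) 15 - 7\right) 2\right) - 145 = \left(96 + \left(- \frac{15}{8} - 7\right) 2\right) - 145 = \left(96 - \frac{71}{4}\right) - 145 = \frac{313}{4} - 145 = - \frac{267}{4}$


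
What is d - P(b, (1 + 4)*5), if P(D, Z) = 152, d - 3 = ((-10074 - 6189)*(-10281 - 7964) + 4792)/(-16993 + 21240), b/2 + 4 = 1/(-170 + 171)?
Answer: 9551304/137 ≈ 69718.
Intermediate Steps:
b = -6 (b = -8 + 2/(-170 + 171) = -8 + 2/1 = -8 + 2*1 = -8 + 2 = -6)
d = 9572128/137 (d = 3 + ((-10074 - 6189)*(-10281 - 7964) + 4792)/(-16993 + 21240) = 3 + (-16263*(-18245) + 4792)/4247 = 3 + (296718435 + 4792)*(1/4247) = 3 + 296723227*(1/4247) = 3 + 9571717/137 = 9572128/137 ≈ 69870.)
d - P(b, (1 + 4)*5) = 9572128/137 - 1*152 = 9572128/137 - 152 = 9551304/137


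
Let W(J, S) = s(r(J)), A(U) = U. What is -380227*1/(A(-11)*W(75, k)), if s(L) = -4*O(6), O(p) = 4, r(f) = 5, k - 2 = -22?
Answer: -380227/176 ≈ -2160.4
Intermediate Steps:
k = -20 (k = 2 - 22 = -20)
s(L) = -16 (s(L) = -4*4 = -16)
W(J, S) = -16
-380227*1/(A(-11)*W(75, k)) = -380227/((-16*(-11))) = -380227/176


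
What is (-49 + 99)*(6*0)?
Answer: 0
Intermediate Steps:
(-49 + 99)*(6*0) = 50*0 = 0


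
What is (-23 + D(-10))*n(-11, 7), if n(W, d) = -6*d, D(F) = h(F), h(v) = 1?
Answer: 924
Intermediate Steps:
D(F) = 1
(-23 + D(-10))*n(-11, 7) = (-23 + 1)*(-6*7) = -22*(-42) = 924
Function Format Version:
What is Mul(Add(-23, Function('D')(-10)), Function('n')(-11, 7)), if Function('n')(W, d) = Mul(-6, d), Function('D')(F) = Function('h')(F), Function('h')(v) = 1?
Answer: 924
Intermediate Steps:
Function('D')(F) = 1
Mul(Add(-23, Function('D')(-10)), Function('n')(-11, 7)) = Mul(Add(-23, 1), Mul(-6, 7)) = Mul(-22, -42) = 924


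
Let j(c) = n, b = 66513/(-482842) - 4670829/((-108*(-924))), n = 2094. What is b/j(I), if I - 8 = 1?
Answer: -125661660073/5605378444512 ≈ -0.022418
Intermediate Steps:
I = 9 (I = 8 + 1 = 9)
b = -125661660073/2676876048 (b = 66513*(-1/482842) - 4670829/99792 = -66513/482842 - 4670829*1/99792 = -66513/482842 - 518981/11088 = -125661660073/2676876048 ≈ -46.943)
j(c) = 2094
b/j(I) = -125661660073/2676876048/2094 = -125661660073/2676876048*1/2094 = -125661660073/5605378444512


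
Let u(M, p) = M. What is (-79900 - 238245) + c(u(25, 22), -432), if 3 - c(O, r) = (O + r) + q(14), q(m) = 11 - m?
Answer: -317732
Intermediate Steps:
c(O, r) = 6 - O - r (c(O, r) = 3 - ((O + r) + (11 - 1*14)) = 3 - ((O + r) + (11 - 14)) = 3 - ((O + r) - 3) = 3 - (-3 + O + r) = 3 + (3 - O - r) = 6 - O - r)
(-79900 - 238245) + c(u(25, 22), -432) = (-79900 - 238245) + (6 - 1*25 - 1*(-432)) = -318145 + (6 - 25 + 432) = -318145 + 413 = -317732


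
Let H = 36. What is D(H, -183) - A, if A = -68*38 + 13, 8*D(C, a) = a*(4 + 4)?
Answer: 2388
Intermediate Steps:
D(C, a) = a (D(C, a) = (a*(4 + 4))/8 = (a*8)/8 = (8*a)/8 = a)
A = -2571 (A = -2584 + 13 = -2571)
D(H, -183) - A = -183 - 1*(-2571) = -183 + 2571 = 2388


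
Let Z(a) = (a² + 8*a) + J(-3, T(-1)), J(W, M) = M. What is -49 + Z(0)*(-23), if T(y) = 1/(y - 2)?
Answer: -124/3 ≈ -41.333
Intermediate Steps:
T(y) = 1/(-2 + y)
Z(a) = -⅓ + a² + 8*a (Z(a) = (a² + 8*a) + 1/(-2 - 1) = (a² + 8*a) + 1/(-3) = (a² + 8*a) - ⅓ = -⅓ + a² + 8*a)
-49 + Z(0)*(-23) = -49 + (-⅓ + 0² + 8*0)*(-23) = -49 + (-⅓ + 0 + 0)*(-23) = -49 - ⅓*(-23) = -49 + 23/3 = -124/3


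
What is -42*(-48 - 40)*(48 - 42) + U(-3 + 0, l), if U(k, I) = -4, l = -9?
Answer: 22172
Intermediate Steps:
-42*(-48 - 40)*(48 - 42) + U(-3 + 0, l) = -42*(-48 - 40)*(48 - 42) - 4 = -(-3696)*6 - 4 = -42*(-528) - 4 = 22176 - 4 = 22172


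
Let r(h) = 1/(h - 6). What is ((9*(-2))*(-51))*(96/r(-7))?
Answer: -1145664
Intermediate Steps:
r(h) = 1/(-6 + h)
((9*(-2))*(-51))*(96/r(-7)) = ((9*(-2))*(-51))*(96/(1/(-6 - 7))) = (-18*(-51))*(96/(1/(-13))) = 918*(96/(-1/13)) = 918*(96*(-13)) = 918*(-1248) = -1145664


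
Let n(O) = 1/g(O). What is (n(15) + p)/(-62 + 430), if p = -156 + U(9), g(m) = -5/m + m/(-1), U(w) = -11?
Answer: -7685/16928 ≈ -0.45398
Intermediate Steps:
g(m) = -m - 5/m (g(m) = -5/m + m*(-1) = -5/m - m = -m - 5/m)
p = -167 (p = -156 - 11 = -167)
n(O) = 1/(-O - 5/O)
(n(15) + p)/(-62 + 430) = (-1*15/(5 + 15²) - 167)/(-62 + 430) = (-1*15/(5 + 225) - 167)/368 = (-1*15/230 - 167)/368 = (-1*15*1/230 - 167)/368 = (-3/46 - 167)/368 = (1/368)*(-7685/46) = -7685/16928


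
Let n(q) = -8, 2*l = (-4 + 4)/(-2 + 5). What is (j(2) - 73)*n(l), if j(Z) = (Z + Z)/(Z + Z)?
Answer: 576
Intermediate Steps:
l = 0 (l = ((-4 + 4)/(-2 + 5))/2 = (0/3)/2 = (0*(⅓))/2 = (½)*0 = 0)
j(Z) = 1 (j(Z) = (2*Z)/((2*Z)) = (2*Z)*(1/(2*Z)) = 1)
(j(2) - 73)*n(l) = (1 - 73)*(-8) = -72*(-8) = 576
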